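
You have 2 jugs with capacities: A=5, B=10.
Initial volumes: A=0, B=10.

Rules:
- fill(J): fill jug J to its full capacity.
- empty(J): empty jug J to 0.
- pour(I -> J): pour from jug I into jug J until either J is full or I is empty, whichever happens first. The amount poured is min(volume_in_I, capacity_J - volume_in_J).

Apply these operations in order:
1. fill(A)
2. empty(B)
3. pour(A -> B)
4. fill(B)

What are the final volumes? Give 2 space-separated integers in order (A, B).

Step 1: fill(A) -> (A=5 B=10)
Step 2: empty(B) -> (A=5 B=0)
Step 3: pour(A -> B) -> (A=0 B=5)
Step 4: fill(B) -> (A=0 B=10)

Answer: 0 10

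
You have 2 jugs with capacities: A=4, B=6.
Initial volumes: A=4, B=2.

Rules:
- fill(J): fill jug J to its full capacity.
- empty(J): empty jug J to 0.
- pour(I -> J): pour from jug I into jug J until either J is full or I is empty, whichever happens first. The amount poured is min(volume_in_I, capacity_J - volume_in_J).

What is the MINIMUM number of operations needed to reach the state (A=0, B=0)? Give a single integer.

Answer: 2

Derivation:
BFS from (A=4, B=2). One shortest path:
  1. empty(A) -> (A=0 B=2)
  2. empty(B) -> (A=0 B=0)
Reached target in 2 moves.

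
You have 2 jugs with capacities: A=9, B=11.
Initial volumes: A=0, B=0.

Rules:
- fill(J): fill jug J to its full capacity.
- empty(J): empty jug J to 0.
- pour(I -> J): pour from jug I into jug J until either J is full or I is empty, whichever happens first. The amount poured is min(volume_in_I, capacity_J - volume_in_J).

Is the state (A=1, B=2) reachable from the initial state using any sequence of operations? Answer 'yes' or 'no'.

Answer: no

Derivation:
BFS explored all 40 reachable states.
Reachable set includes: (0,0), (0,1), (0,2), (0,3), (0,4), (0,5), (0,6), (0,7), (0,8), (0,9), (0,10), (0,11) ...
Target (A=1, B=2) not in reachable set → no.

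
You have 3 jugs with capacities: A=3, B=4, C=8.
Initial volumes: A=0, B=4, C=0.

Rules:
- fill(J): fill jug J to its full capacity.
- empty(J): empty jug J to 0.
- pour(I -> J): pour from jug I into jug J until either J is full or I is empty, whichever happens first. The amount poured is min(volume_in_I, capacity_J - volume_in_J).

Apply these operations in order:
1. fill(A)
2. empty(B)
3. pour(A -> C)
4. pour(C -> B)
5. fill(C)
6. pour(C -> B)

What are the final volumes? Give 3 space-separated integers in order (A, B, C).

Step 1: fill(A) -> (A=3 B=4 C=0)
Step 2: empty(B) -> (A=3 B=0 C=0)
Step 3: pour(A -> C) -> (A=0 B=0 C=3)
Step 4: pour(C -> B) -> (A=0 B=3 C=0)
Step 5: fill(C) -> (A=0 B=3 C=8)
Step 6: pour(C -> B) -> (A=0 B=4 C=7)

Answer: 0 4 7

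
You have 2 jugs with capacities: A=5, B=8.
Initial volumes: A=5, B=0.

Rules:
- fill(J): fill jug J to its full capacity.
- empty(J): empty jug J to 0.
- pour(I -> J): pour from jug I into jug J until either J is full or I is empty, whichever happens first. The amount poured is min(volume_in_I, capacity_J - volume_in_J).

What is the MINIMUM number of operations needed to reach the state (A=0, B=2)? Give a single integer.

Answer: 5

Derivation:
BFS from (A=5, B=0). One shortest path:
  1. pour(A -> B) -> (A=0 B=5)
  2. fill(A) -> (A=5 B=5)
  3. pour(A -> B) -> (A=2 B=8)
  4. empty(B) -> (A=2 B=0)
  5. pour(A -> B) -> (A=0 B=2)
Reached target in 5 moves.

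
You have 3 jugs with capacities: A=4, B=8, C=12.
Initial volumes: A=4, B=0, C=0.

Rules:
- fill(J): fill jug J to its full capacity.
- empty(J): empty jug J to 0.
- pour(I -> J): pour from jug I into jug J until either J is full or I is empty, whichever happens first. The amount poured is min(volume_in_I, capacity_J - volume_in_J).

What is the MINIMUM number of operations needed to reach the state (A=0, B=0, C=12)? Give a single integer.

Answer: 2

Derivation:
BFS from (A=4, B=0, C=0). One shortest path:
  1. empty(A) -> (A=0 B=0 C=0)
  2. fill(C) -> (A=0 B=0 C=12)
Reached target in 2 moves.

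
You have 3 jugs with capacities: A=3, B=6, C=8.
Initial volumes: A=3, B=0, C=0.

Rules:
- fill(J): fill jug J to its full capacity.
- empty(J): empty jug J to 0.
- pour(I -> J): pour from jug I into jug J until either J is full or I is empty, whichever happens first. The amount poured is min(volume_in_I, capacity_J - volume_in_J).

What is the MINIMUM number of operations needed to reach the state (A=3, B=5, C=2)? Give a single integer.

BFS from (A=3, B=0, C=0). One shortest path:
  1. empty(A) -> (A=0 B=0 C=0)
  2. fill(C) -> (A=0 B=0 C=8)
  3. pour(C -> B) -> (A=0 B=6 C=2)
  4. empty(B) -> (A=0 B=0 C=2)
  5. pour(C -> A) -> (A=2 B=0 C=0)
  6. fill(C) -> (A=2 B=0 C=8)
  7. pour(C -> B) -> (A=2 B=6 C=2)
  8. pour(B -> A) -> (A=3 B=5 C=2)
Reached target in 8 moves.

Answer: 8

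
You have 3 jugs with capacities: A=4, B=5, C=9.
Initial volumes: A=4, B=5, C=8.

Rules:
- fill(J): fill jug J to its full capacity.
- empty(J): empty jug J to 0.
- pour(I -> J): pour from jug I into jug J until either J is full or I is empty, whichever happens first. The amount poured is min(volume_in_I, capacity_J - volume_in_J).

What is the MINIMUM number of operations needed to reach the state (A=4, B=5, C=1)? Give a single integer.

BFS from (A=4, B=5, C=8). One shortest path:
  1. empty(A) -> (A=0 B=5 C=8)
  2. fill(C) -> (A=0 B=5 C=9)
  3. pour(C -> A) -> (A=4 B=5 C=5)
  4. empty(A) -> (A=0 B=5 C=5)
  5. pour(C -> A) -> (A=4 B=5 C=1)
Reached target in 5 moves.

Answer: 5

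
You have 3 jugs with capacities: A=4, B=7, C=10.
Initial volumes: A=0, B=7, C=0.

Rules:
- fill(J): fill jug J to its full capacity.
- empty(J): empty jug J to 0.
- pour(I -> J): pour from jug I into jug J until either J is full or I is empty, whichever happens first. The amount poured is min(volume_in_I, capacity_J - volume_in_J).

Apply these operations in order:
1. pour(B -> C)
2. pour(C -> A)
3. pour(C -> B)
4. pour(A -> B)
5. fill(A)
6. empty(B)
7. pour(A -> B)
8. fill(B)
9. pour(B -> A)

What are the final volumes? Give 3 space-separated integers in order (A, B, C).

Step 1: pour(B -> C) -> (A=0 B=0 C=7)
Step 2: pour(C -> A) -> (A=4 B=0 C=3)
Step 3: pour(C -> B) -> (A=4 B=3 C=0)
Step 4: pour(A -> B) -> (A=0 B=7 C=0)
Step 5: fill(A) -> (A=4 B=7 C=0)
Step 6: empty(B) -> (A=4 B=0 C=0)
Step 7: pour(A -> B) -> (A=0 B=4 C=0)
Step 8: fill(B) -> (A=0 B=7 C=0)
Step 9: pour(B -> A) -> (A=4 B=3 C=0)

Answer: 4 3 0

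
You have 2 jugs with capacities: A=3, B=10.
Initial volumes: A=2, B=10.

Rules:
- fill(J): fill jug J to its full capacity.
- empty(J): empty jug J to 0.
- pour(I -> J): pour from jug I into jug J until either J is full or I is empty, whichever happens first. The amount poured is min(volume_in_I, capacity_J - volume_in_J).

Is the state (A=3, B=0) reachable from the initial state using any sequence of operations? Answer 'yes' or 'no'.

Answer: yes

Derivation:
BFS from (A=2, B=10):
  1. fill(A) -> (A=3 B=10)
  2. empty(B) -> (A=3 B=0)
Target reached → yes.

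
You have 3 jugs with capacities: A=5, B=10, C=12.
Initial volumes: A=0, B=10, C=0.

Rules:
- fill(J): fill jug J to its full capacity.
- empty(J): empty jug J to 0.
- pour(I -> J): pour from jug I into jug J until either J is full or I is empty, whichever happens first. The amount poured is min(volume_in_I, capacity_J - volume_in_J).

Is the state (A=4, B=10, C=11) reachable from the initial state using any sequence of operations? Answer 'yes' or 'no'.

BFS from (A=0, B=10, C=0):
  1. fill(A) -> (A=5 B=10 C=0)
  2. pour(B -> C) -> (A=5 B=0 C=10)
  3. fill(B) -> (A=5 B=10 C=10)
  4. pour(A -> C) -> (A=3 B=10 C=12)
  5. empty(C) -> (A=3 B=10 C=0)
  6. pour(B -> C) -> (A=3 B=0 C=10)
  7. pour(A -> C) -> (A=1 B=0 C=12)
  8. pour(C -> B) -> (A=1 B=10 C=2)
  9. empty(B) -> (A=1 B=0 C=2)
  10. pour(C -> B) -> (A=1 B=2 C=0)
  11. fill(C) -> (A=1 B=2 C=12)
  12. pour(C -> B) -> (A=1 B=10 C=4)
  13. empty(B) -> (A=1 B=0 C=4)
  14. pour(A -> B) -> (A=0 B=1 C=4)
  15. pour(C -> A) -> (A=4 B=1 C=0)
  16. pour(B -> C) -> (A=4 B=0 C=1)
  17. fill(B) -> (A=4 B=10 C=1)
  18. pour(B -> C) -> (A=4 B=0 C=11)
  19. fill(B) -> (A=4 B=10 C=11)
Target reached → yes.

Answer: yes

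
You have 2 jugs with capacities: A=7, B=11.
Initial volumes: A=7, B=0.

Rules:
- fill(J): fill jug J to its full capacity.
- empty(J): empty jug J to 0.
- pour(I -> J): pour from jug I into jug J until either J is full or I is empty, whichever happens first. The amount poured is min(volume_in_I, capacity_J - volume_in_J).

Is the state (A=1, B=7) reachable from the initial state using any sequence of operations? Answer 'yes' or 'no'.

BFS explored all 36 reachable states.
Reachable set includes: (0,0), (0,1), (0,2), (0,3), (0,4), (0,5), (0,6), (0,7), (0,8), (0,9), (0,10), (0,11) ...
Target (A=1, B=7) not in reachable set → no.

Answer: no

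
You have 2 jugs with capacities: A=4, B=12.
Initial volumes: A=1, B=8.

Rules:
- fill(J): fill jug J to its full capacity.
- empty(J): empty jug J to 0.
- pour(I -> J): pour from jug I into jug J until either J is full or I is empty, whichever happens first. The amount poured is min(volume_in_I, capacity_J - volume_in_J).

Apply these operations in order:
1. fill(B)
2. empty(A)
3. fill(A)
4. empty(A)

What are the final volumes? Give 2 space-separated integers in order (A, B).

Answer: 0 12

Derivation:
Step 1: fill(B) -> (A=1 B=12)
Step 2: empty(A) -> (A=0 B=12)
Step 3: fill(A) -> (A=4 B=12)
Step 4: empty(A) -> (A=0 B=12)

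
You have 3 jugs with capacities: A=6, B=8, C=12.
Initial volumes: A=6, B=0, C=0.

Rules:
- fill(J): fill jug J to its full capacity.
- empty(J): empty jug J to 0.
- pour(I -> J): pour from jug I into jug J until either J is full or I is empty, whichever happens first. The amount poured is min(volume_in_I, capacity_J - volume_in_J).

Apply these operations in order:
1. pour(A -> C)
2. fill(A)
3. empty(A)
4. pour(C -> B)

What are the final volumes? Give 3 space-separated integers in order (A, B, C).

Step 1: pour(A -> C) -> (A=0 B=0 C=6)
Step 2: fill(A) -> (A=6 B=0 C=6)
Step 3: empty(A) -> (A=0 B=0 C=6)
Step 4: pour(C -> B) -> (A=0 B=6 C=0)

Answer: 0 6 0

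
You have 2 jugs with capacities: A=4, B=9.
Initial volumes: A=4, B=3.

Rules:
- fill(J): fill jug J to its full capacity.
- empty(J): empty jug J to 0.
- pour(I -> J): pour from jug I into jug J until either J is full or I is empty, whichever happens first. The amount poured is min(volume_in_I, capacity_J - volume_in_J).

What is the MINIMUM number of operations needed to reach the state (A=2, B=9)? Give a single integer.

BFS from (A=4, B=3). One shortest path:
  1. pour(A -> B) -> (A=0 B=7)
  2. fill(A) -> (A=4 B=7)
  3. pour(A -> B) -> (A=2 B=9)
Reached target in 3 moves.

Answer: 3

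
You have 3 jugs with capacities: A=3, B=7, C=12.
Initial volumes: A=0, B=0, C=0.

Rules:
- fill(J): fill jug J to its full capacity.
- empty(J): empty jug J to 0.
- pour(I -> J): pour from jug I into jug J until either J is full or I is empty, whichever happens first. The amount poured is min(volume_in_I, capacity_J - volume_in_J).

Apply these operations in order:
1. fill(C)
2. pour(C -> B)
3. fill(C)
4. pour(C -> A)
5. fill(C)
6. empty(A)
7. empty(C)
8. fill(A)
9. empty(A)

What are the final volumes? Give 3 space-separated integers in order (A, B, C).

Step 1: fill(C) -> (A=0 B=0 C=12)
Step 2: pour(C -> B) -> (A=0 B=7 C=5)
Step 3: fill(C) -> (A=0 B=7 C=12)
Step 4: pour(C -> A) -> (A=3 B=7 C=9)
Step 5: fill(C) -> (A=3 B=7 C=12)
Step 6: empty(A) -> (A=0 B=7 C=12)
Step 7: empty(C) -> (A=0 B=7 C=0)
Step 8: fill(A) -> (A=3 B=7 C=0)
Step 9: empty(A) -> (A=0 B=7 C=0)

Answer: 0 7 0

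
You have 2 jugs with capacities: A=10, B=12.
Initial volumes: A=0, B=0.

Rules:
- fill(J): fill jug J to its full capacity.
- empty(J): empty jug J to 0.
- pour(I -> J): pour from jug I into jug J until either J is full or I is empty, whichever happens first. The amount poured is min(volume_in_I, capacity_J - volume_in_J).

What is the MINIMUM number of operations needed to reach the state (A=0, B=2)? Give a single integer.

BFS from (A=0, B=0). One shortest path:
  1. fill(B) -> (A=0 B=12)
  2. pour(B -> A) -> (A=10 B=2)
  3. empty(A) -> (A=0 B=2)
Reached target in 3 moves.

Answer: 3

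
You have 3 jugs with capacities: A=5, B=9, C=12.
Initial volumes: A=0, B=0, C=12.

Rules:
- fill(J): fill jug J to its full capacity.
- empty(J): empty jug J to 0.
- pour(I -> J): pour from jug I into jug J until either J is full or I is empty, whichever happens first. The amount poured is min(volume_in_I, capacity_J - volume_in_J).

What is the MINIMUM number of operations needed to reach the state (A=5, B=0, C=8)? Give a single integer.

BFS from (A=0, B=0, C=12). One shortest path:
  1. fill(A) -> (A=5 B=0 C=12)
  2. pour(A -> B) -> (A=0 B=5 C=12)
  3. fill(A) -> (A=5 B=5 C=12)
  4. pour(C -> B) -> (A=5 B=9 C=8)
  5. empty(B) -> (A=5 B=0 C=8)
Reached target in 5 moves.

Answer: 5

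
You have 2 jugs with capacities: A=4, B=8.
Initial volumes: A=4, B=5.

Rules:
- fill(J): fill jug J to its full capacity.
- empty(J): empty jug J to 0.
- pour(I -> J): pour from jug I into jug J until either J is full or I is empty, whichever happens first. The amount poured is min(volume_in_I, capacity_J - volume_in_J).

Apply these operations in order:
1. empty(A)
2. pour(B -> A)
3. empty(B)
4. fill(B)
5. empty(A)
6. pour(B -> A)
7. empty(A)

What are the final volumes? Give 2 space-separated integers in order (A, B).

Answer: 0 4

Derivation:
Step 1: empty(A) -> (A=0 B=5)
Step 2: pour(B -> A) -> (A=4 B=1)
Step 3: empty(B) -> (A=4 B=0)
Step 4: fill(B) -> (A=4 B=8)
Step 5: empty(A) -> (A=0 B=8)
Step 6: pour(B -> A) -> (A=4 B=4)
Step 7: empty(A) -> (A=0 B=4)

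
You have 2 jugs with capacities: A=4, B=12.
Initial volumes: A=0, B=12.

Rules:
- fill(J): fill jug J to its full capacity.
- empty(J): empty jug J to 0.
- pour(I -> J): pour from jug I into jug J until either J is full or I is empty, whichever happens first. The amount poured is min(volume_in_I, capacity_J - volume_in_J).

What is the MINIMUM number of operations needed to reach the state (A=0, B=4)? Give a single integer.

BFS from (A=0, B=12). One shortest path:
  1. fill(A) -> (A=4 B=12)
  2. empty(B) -> (A=4 B=0)
  3. pour(A -> B) -> (A=0 B=4)
Reached target in 3 moves.

Answer: 3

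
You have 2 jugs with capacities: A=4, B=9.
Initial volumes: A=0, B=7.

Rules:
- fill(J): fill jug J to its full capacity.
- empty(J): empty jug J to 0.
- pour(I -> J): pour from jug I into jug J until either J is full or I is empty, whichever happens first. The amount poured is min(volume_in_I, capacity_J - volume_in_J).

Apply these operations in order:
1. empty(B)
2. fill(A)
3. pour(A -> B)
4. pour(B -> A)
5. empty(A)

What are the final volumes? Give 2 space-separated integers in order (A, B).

Step 1: empty(B) -> (A=0 B=0)
Step 2: fill(A) -> (A=4 B=0)
Step 3: pour(A -> B) -> (A=0 B=4)
Step 4: pour(B -> A) -> (A=4 B=0)
Step 5: empty(A) -> (A=0 B=0)

Answer: 0 0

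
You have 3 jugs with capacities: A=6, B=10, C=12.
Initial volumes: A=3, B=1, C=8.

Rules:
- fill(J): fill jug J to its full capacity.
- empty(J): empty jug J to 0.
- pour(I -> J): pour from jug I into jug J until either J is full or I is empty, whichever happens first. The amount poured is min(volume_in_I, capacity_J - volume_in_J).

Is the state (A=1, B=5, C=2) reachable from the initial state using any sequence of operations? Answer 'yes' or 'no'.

BFS explored all 507 reachable states.
Reachable set includes: (0,0,0), (0,0,1), (0,0,2), (0,0,3), (0,0,4), (0,0,5), (0,0,6), (0,0,7), (0,0,8), (0,0,9), (0,0,10), (0,0,11) ...
Target (A=1, B=5, C=2) not in reachable set → no.

Answer: no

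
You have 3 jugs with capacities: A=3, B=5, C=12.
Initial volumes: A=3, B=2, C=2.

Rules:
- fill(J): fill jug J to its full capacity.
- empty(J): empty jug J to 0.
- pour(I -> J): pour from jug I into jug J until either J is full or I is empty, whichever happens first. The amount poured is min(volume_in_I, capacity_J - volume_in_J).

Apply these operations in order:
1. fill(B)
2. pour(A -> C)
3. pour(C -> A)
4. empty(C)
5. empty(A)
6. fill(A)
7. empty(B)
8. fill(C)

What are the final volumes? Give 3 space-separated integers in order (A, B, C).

Step 1: fill(B) -> (A=3 B=5 C=2)
Step 2: pour(A -> C) -> (A=0 B=5 C=5)
Step 3: pour(C -> A) -> (A=3 B=5 C=2)
Step 4: empty(C) -> (A=3 B=5 C=0)
Step 5: empty(A) -> (A=0 B=5 C=0)
Step 6: fill(A) -> (A=3 B=5 C=0)
Step 7: empty(B) -> (A=3 B=0 C=0)
Step 8: fill(C) -> (A=3 B=0 C=12)

Answer: 3 0 12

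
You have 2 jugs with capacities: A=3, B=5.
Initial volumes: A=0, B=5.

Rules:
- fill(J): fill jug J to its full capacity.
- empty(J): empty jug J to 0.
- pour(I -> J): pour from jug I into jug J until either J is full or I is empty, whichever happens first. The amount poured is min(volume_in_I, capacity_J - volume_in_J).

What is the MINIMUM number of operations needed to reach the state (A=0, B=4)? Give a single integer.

BFS from (A=0, B=5). One shortest path:
  1. pour(B -> A) -> (A=3 B=2)
  2. empty(A) -> (A=0 B=2)
  3. pour(B -> A) -> (A=2 B=0)
  4. fill(B) -> (A=2 B=5)
  5. pour(B -> A) -> (A=3 B=4)
  6. empty(A) -> (A=0 B=4)
Reached target in 6 moves.

Answer: 6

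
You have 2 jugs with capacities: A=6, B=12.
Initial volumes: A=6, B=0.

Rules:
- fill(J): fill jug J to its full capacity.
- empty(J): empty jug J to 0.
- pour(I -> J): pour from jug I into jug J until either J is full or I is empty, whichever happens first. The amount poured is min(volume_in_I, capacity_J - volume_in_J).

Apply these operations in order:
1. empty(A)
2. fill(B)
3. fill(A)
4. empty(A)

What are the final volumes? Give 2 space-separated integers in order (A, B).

Step 1: empty(A) -> (A=0 B=0)
Step 2: fill(B) -> (A=0 B=12)
Step 3: fill(A) -> (A=6 B=12)
Step 4: empty(A) -> (A=0 B=12)

Answer: 0 12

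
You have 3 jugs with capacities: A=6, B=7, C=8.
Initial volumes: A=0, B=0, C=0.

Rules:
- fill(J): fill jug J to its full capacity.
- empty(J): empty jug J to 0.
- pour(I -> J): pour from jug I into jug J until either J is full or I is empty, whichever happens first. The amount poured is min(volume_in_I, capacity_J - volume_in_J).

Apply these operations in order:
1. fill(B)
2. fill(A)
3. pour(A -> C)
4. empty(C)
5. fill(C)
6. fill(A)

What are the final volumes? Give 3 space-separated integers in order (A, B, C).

Answer: 6 7 8

Derivation:
Step 1: fill(B) -> (A=0 B=7 C=0)
Step 2: fill(A) -> (A=6 B=7 C=0)
Step 3: pour(A -> C) -> (A=0 B=7 C=6)
Step 4: empty(C) -> (A=0 B=7 C=0)
Step 5: fill(C) -> (A=0 B=7 C=8)
Step 6: fill(A) -> (A=6 B=7 C=8)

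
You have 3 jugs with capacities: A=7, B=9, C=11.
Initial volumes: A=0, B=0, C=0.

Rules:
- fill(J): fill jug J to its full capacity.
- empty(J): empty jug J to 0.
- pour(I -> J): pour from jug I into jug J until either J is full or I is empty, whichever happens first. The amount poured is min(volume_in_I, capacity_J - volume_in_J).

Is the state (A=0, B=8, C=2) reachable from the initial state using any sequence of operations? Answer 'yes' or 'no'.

BFS from (A=0, B=0, C=0):
  1. fill(A) -> (A=7 B=0 C=0)
  2. pour(A -> B) -> (A=0 B=7 C=0)
  3. fill(A) -> (A=7 B=7 C=0)
  4. pour(A -> B) -> (A=5 B=9 C=0)
  5. pour(A -> C) -> (A=0 B=9 C=5)
  6. fill(A) -> (A=7 B=9 C=5)
  7. pour(A -> C) -> (A=1 B=9 C=11)
  8. empty(C) -> (A=1 B=9 C=0)
  9. pour(B -> C) -> (A=1 B=0 C=9)
  10. pour(A -> B) -> (A=0 B=1 C=9)
  11. pour(C -> A) -> (A=7 B=1 C=2)
  12. pour(A -> B) -> (A=0 B=8 C=2)
Target reached → yes.

Answer: yes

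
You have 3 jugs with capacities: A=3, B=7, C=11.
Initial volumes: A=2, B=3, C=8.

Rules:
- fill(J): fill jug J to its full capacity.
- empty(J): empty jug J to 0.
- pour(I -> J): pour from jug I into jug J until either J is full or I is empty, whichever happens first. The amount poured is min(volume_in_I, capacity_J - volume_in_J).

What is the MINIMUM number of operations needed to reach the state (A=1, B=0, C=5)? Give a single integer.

BFS from (A=2, B=3, C=8). One shortest path:
  1. pour(A -> B) -> (A=0 B=5 C=8)
  2. pour(C -> A) -> (A=3 B=5 C=5)
  3. pour(A -> B) -> (A=1 B=7 C=5)
  4. empty(B) -> (A=1 B=0 C=5)
Reached target in 4 moves.

Answer: 4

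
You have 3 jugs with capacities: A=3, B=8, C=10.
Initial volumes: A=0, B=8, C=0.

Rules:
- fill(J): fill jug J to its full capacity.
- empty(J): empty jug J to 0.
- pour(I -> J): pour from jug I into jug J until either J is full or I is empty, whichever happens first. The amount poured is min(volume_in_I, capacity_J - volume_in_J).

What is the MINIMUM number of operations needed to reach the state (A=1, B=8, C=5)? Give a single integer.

Answer: 6

Derivation:
BFS from (A=0, B=8, C=0). One shortest path:
  1. fill(A) -> (A=3 B=8 C=0)
  2. pour(B -> C) -> (A=3 B=0 C=8)
  3. pour(A -> B) -> (A=0 B=3 C=8)
  4. fill(A) -> (A=3 B=3 C=8)
  5. pour(A -> C) -> (A=1 B=3 C=10)
  6. pour(C -> B) -> (A=1 B=8 C=5)
Reached target in 6 moves.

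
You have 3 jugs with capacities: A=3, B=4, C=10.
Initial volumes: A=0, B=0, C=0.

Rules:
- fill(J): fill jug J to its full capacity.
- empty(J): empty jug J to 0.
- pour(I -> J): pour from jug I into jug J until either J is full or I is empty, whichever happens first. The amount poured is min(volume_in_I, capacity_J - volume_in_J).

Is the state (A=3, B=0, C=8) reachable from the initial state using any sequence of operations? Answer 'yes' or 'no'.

BFS from (A=0, B=0, C=0):
  1. fill(A) -> (A=3 B=0 C=0)
  2. fill(B) -> (A=3 B=4 C=0)
  3. pour(B -> C) -> (A=3 B=0 C=4)
  4. fill(B) -> (A=3 B=4 C=4)
  5. pour(B -> C) -> (A=3 B=0 C=8)
Target reached → yes.

Answer: yes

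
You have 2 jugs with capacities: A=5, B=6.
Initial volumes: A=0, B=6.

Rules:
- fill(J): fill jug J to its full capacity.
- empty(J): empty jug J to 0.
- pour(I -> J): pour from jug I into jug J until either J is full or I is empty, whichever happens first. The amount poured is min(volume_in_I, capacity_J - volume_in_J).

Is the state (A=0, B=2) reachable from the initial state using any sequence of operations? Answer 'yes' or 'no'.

Answer: yes

Derivation:
BFS from (A=0, B=6):
  1. pour(B -> A) -> (A=5 B=1)
  2. empty(A) -> (A=0 B=1)
  3. pour(B -> A) -> (A=1 B=0)
  4. fill(B) -> (A=1 B=6)
  5. pour(B -> A) -> (A=5 B=2)
  6. empty(A) -> (A=0 B=2)
Target reached → yes.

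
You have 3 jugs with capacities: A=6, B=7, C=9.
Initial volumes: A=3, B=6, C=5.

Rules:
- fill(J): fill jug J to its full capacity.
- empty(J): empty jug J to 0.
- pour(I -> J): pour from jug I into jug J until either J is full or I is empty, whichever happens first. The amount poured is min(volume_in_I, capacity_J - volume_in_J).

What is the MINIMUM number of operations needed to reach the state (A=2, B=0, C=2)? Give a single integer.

Answer: 5

Derivation:
BFS from (A=3, B=6, C=5). One shortest path:
  1. fill(A) -> (A=6 B=6 C=5)
  2. empty(B) -> (A=6 B=0 C=5)
  3. pour(A -> C) -> (A=2 B=0 C=9)
  4. pour(C -> B) -> (A=2 B=7 C=2)
  5. empty(B) -> (A=2 B=0 C=2)
Reached target in 5 moves.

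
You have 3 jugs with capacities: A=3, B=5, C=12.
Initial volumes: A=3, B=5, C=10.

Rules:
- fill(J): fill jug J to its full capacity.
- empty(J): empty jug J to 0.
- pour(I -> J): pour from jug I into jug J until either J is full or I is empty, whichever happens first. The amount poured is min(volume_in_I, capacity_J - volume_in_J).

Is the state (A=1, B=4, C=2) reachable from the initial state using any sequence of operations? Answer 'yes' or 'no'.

BFS explored all 224 reachable states.
Reachable set includes: (0,0,0), (0,0,1), (0,0,2), (0,0,3), (0,0,4), (0,0,5), (0,0,6), (0,0,7), (0,0,8), (0,0,9), (0,0,10), (0,0,11) ...
Target (A=1, B=4, C=2) not in reachable set → no.

Answer: no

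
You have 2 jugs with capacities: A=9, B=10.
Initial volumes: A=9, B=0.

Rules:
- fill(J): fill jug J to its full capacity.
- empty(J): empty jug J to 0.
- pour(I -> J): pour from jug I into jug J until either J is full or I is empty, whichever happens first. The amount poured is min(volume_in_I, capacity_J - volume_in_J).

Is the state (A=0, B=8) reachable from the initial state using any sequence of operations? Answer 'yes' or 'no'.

BFS from (A=9, B=0):
  1. pour(A -> B) -> (A=0 B=9)
  2. fill(A) -> (A=9 B=9)
  3. pour(A -> B) -> (A=8 B=10)
  4. empty(B) -> (A=8 B=0)
  5. pour(A -> B) -> (A=0 B=8)
Target reached → yes.

Answer: yes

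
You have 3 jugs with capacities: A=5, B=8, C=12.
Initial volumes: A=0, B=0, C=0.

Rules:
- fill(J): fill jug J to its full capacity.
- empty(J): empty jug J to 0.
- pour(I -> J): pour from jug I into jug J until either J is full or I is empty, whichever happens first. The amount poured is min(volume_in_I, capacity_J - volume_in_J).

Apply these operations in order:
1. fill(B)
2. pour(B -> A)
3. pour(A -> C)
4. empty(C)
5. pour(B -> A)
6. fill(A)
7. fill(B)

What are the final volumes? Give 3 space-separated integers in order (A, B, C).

Answer: 5 8 0

Derivation:
Step 1: fill(B) -> (A=0 B=8 C=0)
Step 2: pour(B -> A) -> (A=5 B=3 C=0)
Step 3: pour(A -> C) -> (A=0 B=3 C=5)
Step 4: empty(C) -> (A=0 B=3 C=0)
Step 5: pour(B -> A) -> (A=3 B=0 C=0)
Step 6: fill(A) -> (A=5 B=0 C=0)
Step 7: fill(B) -> (A=5 B=8 C=0)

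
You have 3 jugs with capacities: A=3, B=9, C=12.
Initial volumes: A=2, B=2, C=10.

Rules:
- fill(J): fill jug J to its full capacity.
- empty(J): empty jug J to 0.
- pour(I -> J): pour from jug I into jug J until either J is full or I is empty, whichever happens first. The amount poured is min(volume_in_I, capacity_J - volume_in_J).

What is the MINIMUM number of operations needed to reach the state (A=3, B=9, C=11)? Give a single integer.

Answer: 3

Derivation:
BFS from (A=2, B=2, C=10). One shortest path:
  1. fill(B) -> (A=2 B=9 C=10)
  2. fill(C) -> (A=2 B=9 C=12)
  3. pour(C -> A) -> (A=3 B=9 C=11)
Reached target in 3 moves.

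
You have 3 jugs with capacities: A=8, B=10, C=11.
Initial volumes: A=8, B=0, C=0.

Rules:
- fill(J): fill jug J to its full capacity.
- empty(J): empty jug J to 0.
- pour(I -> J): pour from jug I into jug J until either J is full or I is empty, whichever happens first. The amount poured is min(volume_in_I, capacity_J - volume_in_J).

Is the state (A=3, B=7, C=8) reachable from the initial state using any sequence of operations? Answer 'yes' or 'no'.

Answer: no

Derivation:
BFS explored all 558 reachable states.
Reachable set includes: (0,0,0), (0,0,1), (0,0,2), (0,0,3), (0,0,4), (0,0,5), (0,0,6), (0,0,7), (0,0,8), (0,0,9), (0,0,10), (0,0,11) ...
Target (A=3, B=7, C=8) not in reachable set → no.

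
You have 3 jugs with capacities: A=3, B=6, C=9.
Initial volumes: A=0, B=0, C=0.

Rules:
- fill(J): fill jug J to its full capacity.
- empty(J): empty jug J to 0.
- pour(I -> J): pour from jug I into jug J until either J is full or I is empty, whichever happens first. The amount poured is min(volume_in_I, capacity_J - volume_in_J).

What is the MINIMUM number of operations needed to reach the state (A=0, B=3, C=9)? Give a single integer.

BFS from (A=0, B=0, C=0). One shortest path:
  1. fill(A) -> (A=3 B=0 C=0)
  2. fill(C) -> (A=3 B=0 C=9)
  3. pour(A -> B) -> (A=0 B=3 C=9)
Reached target in 3 moves.

Answer: 3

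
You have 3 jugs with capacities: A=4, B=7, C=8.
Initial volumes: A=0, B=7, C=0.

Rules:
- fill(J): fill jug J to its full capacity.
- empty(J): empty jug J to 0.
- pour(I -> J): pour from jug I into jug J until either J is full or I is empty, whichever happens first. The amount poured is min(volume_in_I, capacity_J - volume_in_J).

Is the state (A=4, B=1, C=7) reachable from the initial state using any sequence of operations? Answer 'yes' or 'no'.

BFS from (A=0, B=7, C=0):
  1. empty(B) -> (A=0 B=0 C=0)
  2. fill(C) -> (A=0 B=0 C=8)
  3. pour(C -> B) -> (A=0 B=7 C=1)
  4. pour(C -> A) -> (A=1 B=7 C=0)
  5. pour(B -> C) -> (A=1 B=0 C=7)
  6. pour(A -> B) -> (A=0 B=1 C=7)
  7. fill(A) -> (A=4 B=1 C=7)
Target reached → yes.

Answer: yes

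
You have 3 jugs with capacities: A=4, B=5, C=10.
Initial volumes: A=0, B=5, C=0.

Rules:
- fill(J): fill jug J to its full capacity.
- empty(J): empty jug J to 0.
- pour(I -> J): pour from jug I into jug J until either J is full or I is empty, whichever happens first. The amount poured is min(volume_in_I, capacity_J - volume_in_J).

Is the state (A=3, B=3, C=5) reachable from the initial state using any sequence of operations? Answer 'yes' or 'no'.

Answer: no

Derivation:
BFS explored all 222 reachable states.
Reachable set includes: (0,0,0), (0,0,1), (0,0,2), (0,0,3), (0,0,4), (0,0,5), (0,0,6), (0,0,7), (0,0,8), (0,0,9), (0,0,10), (0,1,0) ...
Target (A=3, B=3, C=5) not in reachable set → no.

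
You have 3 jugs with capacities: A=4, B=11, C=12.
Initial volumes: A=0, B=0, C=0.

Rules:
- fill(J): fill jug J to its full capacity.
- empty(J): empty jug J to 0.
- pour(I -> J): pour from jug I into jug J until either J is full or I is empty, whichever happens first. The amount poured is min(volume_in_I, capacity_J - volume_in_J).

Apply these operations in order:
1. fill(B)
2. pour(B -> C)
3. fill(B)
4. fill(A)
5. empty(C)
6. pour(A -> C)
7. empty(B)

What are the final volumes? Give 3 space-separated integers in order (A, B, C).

Answer: 0 0 4

Derivation:
Step 1: fill(B) -> (A=0 B=11 C=0)
Step 2: pour(B -> C) -> (A=0 B=0 C=11)
Step 3: fill(B) -> (A=0 B=11 C=11)
Step 4: fill(A) -> (A=4 B=11 C=11)
Step 5: empty(C) -> (A=4 B=11 C=0)
Step 6: pour(A -> C) -> (A=0 B=11 C=4)
Step 7: empty(B) -> (A=0 B=0 C=4)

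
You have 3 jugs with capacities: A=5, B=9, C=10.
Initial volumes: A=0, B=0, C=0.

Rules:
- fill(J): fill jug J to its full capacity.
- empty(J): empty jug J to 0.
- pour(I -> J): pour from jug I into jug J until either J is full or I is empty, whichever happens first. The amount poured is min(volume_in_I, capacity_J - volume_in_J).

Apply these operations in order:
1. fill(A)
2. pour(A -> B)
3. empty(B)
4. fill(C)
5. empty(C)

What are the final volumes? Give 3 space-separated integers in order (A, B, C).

Answer: 0 0 0

Derivation:
Step 1: fill(A) -> (A=5 B=0 C=0)
Step 2: pour(A -> B) -> (A=0 B=5 C=0)
Step 3: empty(B) -> (A=0 B=0 C=0)
Step 4: fill(C) -> (A=0 B=0 C=10)
Step 5: empty(C) -> (A=0 B=0 C=0)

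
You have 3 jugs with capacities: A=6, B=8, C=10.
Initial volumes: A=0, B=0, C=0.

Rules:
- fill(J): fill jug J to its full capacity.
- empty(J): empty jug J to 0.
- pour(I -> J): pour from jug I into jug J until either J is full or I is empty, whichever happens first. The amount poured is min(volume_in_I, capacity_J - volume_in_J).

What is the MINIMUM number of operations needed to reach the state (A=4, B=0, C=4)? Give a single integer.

Answer: 6

Derivation:
BFS from (A=0, B=0, C=0). One shortest path:
  1. fill(A) -> (A=6 B=0 C=0)
  2. fill(C) -> (A=6 B=0 C=10)
  3. pour(A -> B) -> (A=0 B=6 C=10)
  4. pour(C -> A) -> (A=6 B=6 C=4)
  5. pour(A -> B) -> (A=4 B=8 C=4)
  6. empty(B) -> (A=4 B=0 C=4)
Reached target in 6 moves.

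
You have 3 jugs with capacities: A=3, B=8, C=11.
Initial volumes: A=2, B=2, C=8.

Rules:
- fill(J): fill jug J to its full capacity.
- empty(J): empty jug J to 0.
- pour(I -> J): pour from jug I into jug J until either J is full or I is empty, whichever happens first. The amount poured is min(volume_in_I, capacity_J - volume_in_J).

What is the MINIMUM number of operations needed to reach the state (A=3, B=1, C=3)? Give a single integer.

Answer: 4

Derivation:
BFS from (A=2, B=2, C=8). One shortest path:
  1. empty(C) -> (A=2 B=2 C=0)
  2. pour(B -> A) -> (A=3 B=1 C=0)
  3. pour(A -> C) -> (A=0 B=1 C=3)
  4. fill(A) -> (A=3 B=1 C=3)
Reached target in 4 moves.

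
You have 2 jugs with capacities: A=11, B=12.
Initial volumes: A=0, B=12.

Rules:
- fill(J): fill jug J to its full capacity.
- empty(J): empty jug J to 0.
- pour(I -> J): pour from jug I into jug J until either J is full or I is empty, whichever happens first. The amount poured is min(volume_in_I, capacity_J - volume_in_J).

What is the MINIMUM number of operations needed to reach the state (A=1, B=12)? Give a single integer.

BFS from (A=0, B=12). One shortest path:
  1. pour(B -> A) -> (A=11 B=1)
  2. empty(A) -> (A=0 B=1)
  3. pour(B -> A) -> (A=1 B=0)
  4. fill(B) -> (A=1 B=12)
Reached target in 4 moves.

Answer: 4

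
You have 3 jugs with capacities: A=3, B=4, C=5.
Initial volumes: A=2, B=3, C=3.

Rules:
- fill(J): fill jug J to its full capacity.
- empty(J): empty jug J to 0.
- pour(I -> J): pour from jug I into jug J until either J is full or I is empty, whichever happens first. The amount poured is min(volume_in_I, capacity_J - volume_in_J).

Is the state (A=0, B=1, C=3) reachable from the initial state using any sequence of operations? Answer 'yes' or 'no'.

BFS from (A=2, B=3, C=3):
  1. pour(A -> B) -> (A=1 B=4 C=3)
  2. empty(B) -> (A=1 B=0 C=3)
  3. pour(A -> B) -> (A=0 B=1 C=3)
Target reached → yes.

Answer: yes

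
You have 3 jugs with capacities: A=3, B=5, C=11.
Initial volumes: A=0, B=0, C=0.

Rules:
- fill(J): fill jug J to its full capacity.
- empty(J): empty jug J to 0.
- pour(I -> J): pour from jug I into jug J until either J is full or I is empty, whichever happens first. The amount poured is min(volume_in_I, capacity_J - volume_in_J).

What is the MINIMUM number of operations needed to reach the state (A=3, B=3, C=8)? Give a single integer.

BFS from (A=0, B=0, C=0). One shortest path:
  1. fill(A) -> (A=3 B=0 C=0)
  2. fill(C) -> (A=3 B=0 C=11)
  3. pour(A -> B) -> (A=0 B=3 C=11)
  4. pour(C -> A) -> (A=3 B=3 C=8)
Reached target in 4 moves.

Answer: 4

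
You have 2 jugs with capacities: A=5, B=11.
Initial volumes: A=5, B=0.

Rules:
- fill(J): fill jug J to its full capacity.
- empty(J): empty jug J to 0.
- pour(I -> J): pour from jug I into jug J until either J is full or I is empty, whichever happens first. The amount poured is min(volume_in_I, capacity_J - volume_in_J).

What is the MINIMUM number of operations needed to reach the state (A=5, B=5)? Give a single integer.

Answer: 2

Derivation:
BFS from (A=5, B=0). One shortest path:
  1. pour(A -> B) -> (A=0 B=5)
  2. fill(A) -> (A=5 B=5)
Reached target in 2 moves.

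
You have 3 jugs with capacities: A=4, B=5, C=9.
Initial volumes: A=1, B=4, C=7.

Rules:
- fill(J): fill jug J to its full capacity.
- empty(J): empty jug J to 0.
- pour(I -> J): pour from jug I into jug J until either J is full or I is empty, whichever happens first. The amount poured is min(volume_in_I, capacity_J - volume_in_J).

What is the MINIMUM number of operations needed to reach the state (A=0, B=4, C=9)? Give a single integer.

Answer: 2

Derivation:
BFS from (A=1, B=4, C=7). One shortest path:
  1. empty(A) -> (A=0 B=4 C=7)
  2. fill(C) -> (A=0 B=4 C=9)
Reached target in 2 moves.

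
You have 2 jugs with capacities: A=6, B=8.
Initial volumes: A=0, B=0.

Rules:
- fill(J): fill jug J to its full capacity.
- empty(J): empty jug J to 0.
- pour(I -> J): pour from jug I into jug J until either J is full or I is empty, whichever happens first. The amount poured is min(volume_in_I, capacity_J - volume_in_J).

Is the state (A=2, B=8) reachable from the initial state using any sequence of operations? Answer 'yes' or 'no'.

Answer: yes

Derivation:
BFS from (A=0, B=0):
  1. fill(B) -> (A=0 B=8)
  2. pour(B -> A) -> (A=6 B=2)
  3. empty(A) -> (A=0 B=2)
  4. pour(B -> A) -> (A=2 B=0)
  5. fill(B) -> (A=2 B=8)
Target reached → yes.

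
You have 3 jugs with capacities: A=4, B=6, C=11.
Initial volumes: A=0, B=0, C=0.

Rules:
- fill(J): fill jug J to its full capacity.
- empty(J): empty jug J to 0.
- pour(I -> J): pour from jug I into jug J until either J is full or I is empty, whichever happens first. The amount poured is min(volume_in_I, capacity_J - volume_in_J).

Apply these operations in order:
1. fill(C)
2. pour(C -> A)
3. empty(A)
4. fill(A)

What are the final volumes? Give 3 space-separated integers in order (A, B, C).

Answer: 4 0 7

Derivation:
Step 1: fill(C) -> (A=0 B=0 C=11)
Step 2: pour(C -> A) -> (A=4 B=0 C=7)
Step 3: empty(A) -> (A=0 B=0 C=7)
Step 4: fill(A) -> (A=4 B=0 C=7)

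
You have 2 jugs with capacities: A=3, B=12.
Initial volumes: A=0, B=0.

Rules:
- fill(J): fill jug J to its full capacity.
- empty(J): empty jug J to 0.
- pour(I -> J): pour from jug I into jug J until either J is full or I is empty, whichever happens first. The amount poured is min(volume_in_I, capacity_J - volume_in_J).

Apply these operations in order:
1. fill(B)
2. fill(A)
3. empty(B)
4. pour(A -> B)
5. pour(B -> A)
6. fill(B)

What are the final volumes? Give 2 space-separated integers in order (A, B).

Step 1: fill(B) -> (A=0 B=12)
Step 2: fill(A) -> (A=3 B=12)
Step 3: empty(B) -> (A=3 B=0)
Step 4: pour(A -> B) -> (A=0 B=3)
Step 5: pour(B -> A) -> (A=3 B=0)
Step 6: fill(B) -> (A=3 B=12)

Answer: 3 12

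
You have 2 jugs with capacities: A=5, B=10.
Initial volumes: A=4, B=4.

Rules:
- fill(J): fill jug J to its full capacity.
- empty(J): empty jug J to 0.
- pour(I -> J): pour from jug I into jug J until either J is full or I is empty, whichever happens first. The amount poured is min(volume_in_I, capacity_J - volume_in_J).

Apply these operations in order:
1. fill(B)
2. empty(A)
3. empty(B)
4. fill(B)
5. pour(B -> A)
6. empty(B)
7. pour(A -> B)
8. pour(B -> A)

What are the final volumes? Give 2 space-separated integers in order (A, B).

Answer: 5 0

Derivation:
Step 1: fill(B) -> (A=4 B=10)
Step 2: empty(A) -> (A=0 B=10)
Step 3: empty(B) -> (A=0 B=0)
Step 4: fill(B) -> (A=0 B=10)
Step 5: pour(B -> A) -> (A=5 B=5)
Step 6: empty(B) -> (A=5 B=0)
Step 7: pour(A -> B) -> (A=0 B=5)
Step 8: pour(B -> A) -> (A=5 B=0)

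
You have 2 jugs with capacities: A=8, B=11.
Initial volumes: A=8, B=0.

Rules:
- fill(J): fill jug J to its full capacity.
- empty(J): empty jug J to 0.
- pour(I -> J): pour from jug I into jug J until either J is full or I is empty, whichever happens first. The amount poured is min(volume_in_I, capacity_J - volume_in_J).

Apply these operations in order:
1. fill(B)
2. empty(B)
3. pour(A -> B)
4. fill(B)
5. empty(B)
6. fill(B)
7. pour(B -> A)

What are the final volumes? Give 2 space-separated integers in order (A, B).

Step 1: fill(B) -> (A=8 B=11)
Step 2: empty(B) -> (A=8 B=0)
Step 3: pour(A -> B) -> (A=0 B=8)
Step 4: fill(B) -> (A=0 B=11)
Step 5: empty(B) -> (A=0 B=0)
Step 6: fill(B) -> (A=0 B=11)
Step 7: pour(B -> A) -> (A=8 B=3)

Answer: 8 3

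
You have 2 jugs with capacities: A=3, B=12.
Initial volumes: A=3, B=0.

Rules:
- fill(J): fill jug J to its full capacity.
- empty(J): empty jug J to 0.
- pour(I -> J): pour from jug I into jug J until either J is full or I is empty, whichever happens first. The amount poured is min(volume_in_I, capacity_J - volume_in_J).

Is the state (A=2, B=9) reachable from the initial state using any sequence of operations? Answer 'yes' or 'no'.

Answer: no

Derivation:
BFS explored all 10 reachable states.
Reachable set includes: (0,0), (0,3), (0,6), (0,9), (0,12), (3,0), (3,3), (3,6), (3,9), (3,12)
Target (A=2, B=9) not in reachable set → no.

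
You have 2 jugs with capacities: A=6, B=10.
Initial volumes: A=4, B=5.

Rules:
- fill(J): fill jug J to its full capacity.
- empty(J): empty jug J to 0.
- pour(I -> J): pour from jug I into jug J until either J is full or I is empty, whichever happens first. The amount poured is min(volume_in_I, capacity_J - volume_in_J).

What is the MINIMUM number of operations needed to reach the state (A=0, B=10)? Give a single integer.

BFS from (A=4, B=5). One shortest path:
  1. empty(A) -> (A=0 B=5)
  2. fill(B) -> (A=0 B=10)
Reached target in 2 moves.

Answer: 2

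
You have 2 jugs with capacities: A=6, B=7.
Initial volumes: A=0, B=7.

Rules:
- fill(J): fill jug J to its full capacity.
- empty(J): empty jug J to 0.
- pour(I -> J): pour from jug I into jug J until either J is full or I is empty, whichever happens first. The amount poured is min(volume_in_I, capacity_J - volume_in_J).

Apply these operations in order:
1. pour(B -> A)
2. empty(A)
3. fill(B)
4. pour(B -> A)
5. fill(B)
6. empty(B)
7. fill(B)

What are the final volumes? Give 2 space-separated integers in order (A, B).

Answer: 6 7

Derivation:
Step 1: pour(B -> A) -> (A=6 B=1)
Step 2: empty(A) -> (A=0 B=1)
Step 3: fill(B) -> (A=0 B=7)
Step 4: pour(B -> A) -> (A=6 B=1)
Step 5: fill(B) -> (A=6 B=7)
Step 6: empty(B) -> (A=6 B=0)
Step 7: fill(B) -> (A=6 B=7)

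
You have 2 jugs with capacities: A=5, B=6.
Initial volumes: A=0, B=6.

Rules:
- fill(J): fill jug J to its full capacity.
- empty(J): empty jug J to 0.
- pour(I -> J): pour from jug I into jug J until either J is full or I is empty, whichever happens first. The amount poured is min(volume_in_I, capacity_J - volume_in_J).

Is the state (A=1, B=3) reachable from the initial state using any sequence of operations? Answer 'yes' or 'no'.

BFS explored all 22 reachable states.
Reachable set includes: (0,0), (0,1), (0,2), (0,3), (0,4), (0,5), (0,6), (1,0), (1,6), (2,0), (2,6), (3,0) ...
Target (A=1, B=3) not in reachable set → no.

Answer: no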